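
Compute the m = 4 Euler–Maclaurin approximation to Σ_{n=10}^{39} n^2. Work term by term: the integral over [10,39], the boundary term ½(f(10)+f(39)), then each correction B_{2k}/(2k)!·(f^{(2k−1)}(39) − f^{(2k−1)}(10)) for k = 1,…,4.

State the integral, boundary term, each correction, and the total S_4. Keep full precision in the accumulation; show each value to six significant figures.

S_4 ≈ 20255.0

Integral: ∫_10^39 x^2 dx = 19439.7.
½[f(10) + f(39)] = ½[100.000 + 1521.00] = 810.500.
Integral + boundary = 20250.2.
Order-1 term: 1/12 · (78.0000 − 20.0000) = 4.83333.
Partial sum through k=1: 20255.0.
Order-2 term: −1/720 · (0.00000 − 0.00000) = 0.00000.
Partial sum through k=2: 20255.0.
Order-3 term: 1/30240 · (0.00000 − 0.00000) = 0.00000.
Partial sum through k=3: 20255.0.
Order-4 term: −1/1209600 · (0.00000 − 0.00000) = 0.00000.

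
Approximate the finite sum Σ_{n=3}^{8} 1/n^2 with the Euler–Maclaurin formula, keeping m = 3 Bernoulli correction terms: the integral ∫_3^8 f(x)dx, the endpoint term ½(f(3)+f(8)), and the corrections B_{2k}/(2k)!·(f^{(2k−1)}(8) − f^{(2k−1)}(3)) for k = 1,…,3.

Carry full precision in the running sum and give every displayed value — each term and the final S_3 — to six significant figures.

S_3 ≈ 0.277423

Integral: ∫_3^8 1/x^2 dx = 0.208333.
½[f(3) + f(8)] = ½[0.111111 + 0.0156250] = 0.0633681.
So far: 0.271701.
Correction k=1: B_{2}/2! · (f^{(1)}(8) − f^{(1)}(3)) = 1/12 · (-0.00390625 − (-0.0740741)) = 0.00584732.
After k=1: 0.277549.
Correction k=2: B_{4}/4! · (f^{(3)}(8) − f^{(3)}(3)) = −1/720 · (-0.000732422 − (-0.0987654)) = -0.000136157.
After k=2: 0.277413.
Correction k=3: B_{6}/6! · (f^{(5)}(8) − f^{(5)}(3)) = 1/30240 · (-0.000343323 − (-0.329218)) = 1.08755e-05.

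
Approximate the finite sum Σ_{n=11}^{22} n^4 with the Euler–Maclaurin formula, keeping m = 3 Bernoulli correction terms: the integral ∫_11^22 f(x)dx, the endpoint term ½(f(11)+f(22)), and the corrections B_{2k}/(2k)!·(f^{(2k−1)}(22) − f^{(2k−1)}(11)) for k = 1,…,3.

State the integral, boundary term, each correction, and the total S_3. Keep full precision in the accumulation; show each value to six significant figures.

∫_11^22 x^4 dx evaluates to 998516.
Endpoint term: (f(11) + f(22))/2 = (14641.0 + 234256)/2 = 124448.
Running total after boundary: 1.12296e+06.
k=1: B_{2}/(2)! × [f^{(1)}(22) − f^{(1)}(11)] = 1/12 × (42592.0 − 5324.00) = 3105.67.
After k=1: 1.12607e+06.
k=2: B_{4}/(4)! × [f^{(3)}(22) − f^{(3)}(11)] = −1/720 × (528.000 − 264.000) = -0.366667.
After k=2: 1.12607e+06.
k=3: B_{6}/(6)! × [f^{(5)}(22) − f^{(5)}(11)] = 1/30240 × (0.00000 − 0.00000) = 0.00000.

S_3 ≈ 1.12607e+06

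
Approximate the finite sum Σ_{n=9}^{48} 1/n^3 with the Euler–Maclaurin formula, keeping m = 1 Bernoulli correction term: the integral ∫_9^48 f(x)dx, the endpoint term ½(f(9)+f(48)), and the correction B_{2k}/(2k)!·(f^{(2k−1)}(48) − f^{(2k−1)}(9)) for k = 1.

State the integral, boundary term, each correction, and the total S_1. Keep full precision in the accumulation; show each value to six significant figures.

The integral term ∫_9^48 1/x^3 dx = 0.00595583.
Boundary: ½(f(9) + f(48)) = ½(0.00137174 + 9.04225e-06) = 0.000690392.
Integral + boundary = 0.00664622.
Correction k=1: B_{2}/2! · (f^{(1)}(48) − f^{(1)}(9)) = 1/12 · (-5.65140e-07 − (-0.000457247)) = 3.80569e-05.

S_1 ≈ 0.00668427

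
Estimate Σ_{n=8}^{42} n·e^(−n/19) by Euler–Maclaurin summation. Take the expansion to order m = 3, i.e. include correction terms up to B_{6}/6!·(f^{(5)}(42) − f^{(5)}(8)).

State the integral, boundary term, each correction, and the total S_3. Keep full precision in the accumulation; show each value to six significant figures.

The integral term ∫_8^42 x·e^(−x/19) dx = 209.634.
½[f(8) + f(42)] = ½[5.25084 + 4.60500] = 4.92792.
Running total after boundary: 214.562.
k=1: B_{2}/(2)! × [f^{(1)}(42) − f^{(1)}(8)] = 1/12 × (-0.132726 − 0.379995) = -0.0427267.
Partial sum through k=1: 214.519.
k=2: B_{4}/(4)! × [f^{(3)}(42) − f^{(3)}(8)] = −1/720 × (0.000239779 − 0.00468894) = 6.17939e-06.
Partial sum through k=2: 214.519.
k=3: B_{6}/(6)! × [f^{(5)}(42) − f^{(5)}(8)] = 1/30240 × (2.34687e-06 − 2.30617e-05) = -6.85013e-10.

S_3 ≈ 214.519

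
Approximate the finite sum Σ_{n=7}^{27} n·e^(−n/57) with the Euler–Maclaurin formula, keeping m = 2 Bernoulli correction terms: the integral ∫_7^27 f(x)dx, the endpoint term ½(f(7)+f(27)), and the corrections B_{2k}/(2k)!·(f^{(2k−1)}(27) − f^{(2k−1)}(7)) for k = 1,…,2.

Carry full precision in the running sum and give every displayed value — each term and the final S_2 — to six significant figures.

Integral: ∫_7^27 x·e^(−x/57) dx = 244.910.
½[f(7) + f(27)] = ½[6.19104 + 16.8130] = 11.5020.
Integral + boundary = 256.412.
Order-1 term: 1/12 · (0.327739 − 0.775820) = -0.0373401.
Partial sum through k=1: 256.375.
Order-2 term: −1/720 · (0.000484194 − 0.000783222) = 4.15317e-07.

S_2 ≈ 256.375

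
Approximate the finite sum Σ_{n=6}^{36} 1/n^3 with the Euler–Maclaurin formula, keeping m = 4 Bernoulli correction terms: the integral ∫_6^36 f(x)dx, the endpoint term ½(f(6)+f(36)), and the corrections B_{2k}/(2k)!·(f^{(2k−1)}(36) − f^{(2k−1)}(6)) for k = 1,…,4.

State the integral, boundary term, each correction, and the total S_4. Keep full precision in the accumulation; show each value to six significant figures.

S_4 ≈ 0.0160196

The integral term ∫_6^36 1/x^3 dx = 0.0135031.
Endpoint term: (f(6) + f(36))/2 = (0.00462963 + 2.14335e-05)/2 = 0.00232553.
Running total after boundary: 0.0158286.
k=1: B_{2}/(2)! × [f^{(1)}(36) − f^{(1)}(6)] = 1/12 × (-1.78612e-06 − (-0.00231481)) = 0.000192752.
Running total after k=1: 0.0160214.
k=2: B_{4}/(4)! × [f^{(3)}(36) − f^{(3)}(6)] = −1/720 × (-2.75636e-08 − (-0.00128601)) = -1.78608e-06.
Running total after k=2: 0.0160196.
k=3: B_{6}/(6)! × [f^{(5)}(36) − f^{(5)}(6)] = 1/30240 × (-8.93265e-10 − (-0.00150034)) = 4.96145e-08.
Running total after k=3: 0.0160196.
k=4: B_{8}/(8)! × [f^{(7)}(36) − f^{(7)}(6)] = −1/1209600 × (-4.96259e-11 − (-0.00300069)) = -2.48073e-09.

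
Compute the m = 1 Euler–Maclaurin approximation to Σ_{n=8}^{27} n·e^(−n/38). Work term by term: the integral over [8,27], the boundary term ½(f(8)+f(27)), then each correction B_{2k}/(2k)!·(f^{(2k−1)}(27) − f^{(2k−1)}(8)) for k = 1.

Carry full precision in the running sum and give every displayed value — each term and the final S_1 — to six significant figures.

S_1 ≈ 212.266

∫_8^27 x·e^(−x/38) dx evaluates to 202.434.
½[f(8) + f(27)] = ½[6.48126 + 13.2674] = 9.87434.
Integral + boundary = 212.308.
k=1: B_{2}/(2)! × [f^{(1)}(27) − f^{(1)}(8)] = 1/12 × (0.142243 − 0.639598) = -0.0414463.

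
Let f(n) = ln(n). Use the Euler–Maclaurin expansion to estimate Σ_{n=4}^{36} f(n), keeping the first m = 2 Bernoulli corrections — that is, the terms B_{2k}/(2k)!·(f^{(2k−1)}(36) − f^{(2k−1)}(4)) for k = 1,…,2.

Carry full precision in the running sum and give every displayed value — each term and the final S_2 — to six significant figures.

∫_4^36 ln(x) dx evaluates to 91.4615.
Endpoint term: (f(4) + f(36))/2 = (1.38629 + 3.58352)/2 = 2.48491.
So far: 93.9464.
Order-1 term: 1/12 · (0.0277778 − 0.250000) = -0.0185185.
After k=1: 93.9279.
Order-2 term: −1/720 · (4.28669e-05 − 0.0312500) = 4.33432e-05.

S_2 ≈ 93.9279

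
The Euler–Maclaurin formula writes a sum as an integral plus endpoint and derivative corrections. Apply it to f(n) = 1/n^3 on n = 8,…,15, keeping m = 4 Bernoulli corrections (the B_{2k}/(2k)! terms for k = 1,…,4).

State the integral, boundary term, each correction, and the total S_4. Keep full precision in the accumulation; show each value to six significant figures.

S_4 ≈ 0.00677078

The integral term ∫_8^15 1/x^3 dx = 0.00559028.
½[f(8) + f(15)] = ½[0.00195312 + 0.000296296] = 0.00112471.
So far: 0.00671499.
Order-1 term: 1/12 · (-5.92593e-05 − (-0.000732422)) = 5.60969e-05.
Partial sum through k=1: 0.00677109.
Order-2 term: −1/720 · (-5.26749e-06 − (-0.000228882)) = -3.10575e-07.
Partial sum through k=2: 0.00677077.
Order-3 term: 1/30240 · (-9.83265e-07 − (-0.000150204)) = 4.93454e-09.
Partial sum through k=3: 0.00677078.
Order-4 term: −1/1209600 · (-3.14645e-07 − (-0.000168979)) = -1.39438e-10.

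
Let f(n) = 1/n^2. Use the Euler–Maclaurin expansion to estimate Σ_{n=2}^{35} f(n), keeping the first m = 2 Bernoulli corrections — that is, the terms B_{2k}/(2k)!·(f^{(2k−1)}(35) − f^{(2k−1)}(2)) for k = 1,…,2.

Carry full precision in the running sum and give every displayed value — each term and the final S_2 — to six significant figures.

S_2 ≈ 0.616625

Integral: ∫_2^35 1/x^2 dx = 0.471429.
Boundary: ½(f(2) + f(35)) = ½(0.250000 + 0.000816327) = 0.125408.
Integral + boundary = 0.596837.
Correction k=1: B_{2}/2! · (f^{(1)}(35) − f^{(1)}(2)) = 1/12 · (-4.66472e-05 − (-0.250000)) = 0.0208294.
After k=1: 0.617666.
Correction k=2: B_{4}/4! · (f^{(3)}(35) − f^{(3)}(2)) = −1/720 · (-4.56952e-07 − (-0.750000)) = -0.00104167.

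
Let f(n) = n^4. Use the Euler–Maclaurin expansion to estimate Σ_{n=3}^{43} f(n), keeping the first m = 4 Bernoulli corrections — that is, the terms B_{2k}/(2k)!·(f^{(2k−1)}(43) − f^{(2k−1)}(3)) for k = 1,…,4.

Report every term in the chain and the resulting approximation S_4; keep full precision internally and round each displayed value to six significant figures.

S_4 ≈ 3.11376e+07

Integral: ∫_3^43 x^4 dx = 2.94016e+07.
Endpoint term: (f(3) + f(43))/2 = (81.0000 + 3.41880e+06)/2 = 1.70944e+06.
So far: 3.11111e+07.
Order-1 term: 1/12 · (318028 − 108.000) = 26493.3.
Partial sum through k=1: 3.11376e+07.
Order-2 term: −1/720 · (1032.00 − 72.0000) = -1.33333.
Partial sum through k=2: 3.11376e+07.
Order-3 term: 1/30240 · (0.00000 − 0.00000) = 0.00000.
Partial sum through k=3: 3.11376e+07.
Order-4 term: −1/1209600 · (0.00000 − 0.00000) = 0.00000.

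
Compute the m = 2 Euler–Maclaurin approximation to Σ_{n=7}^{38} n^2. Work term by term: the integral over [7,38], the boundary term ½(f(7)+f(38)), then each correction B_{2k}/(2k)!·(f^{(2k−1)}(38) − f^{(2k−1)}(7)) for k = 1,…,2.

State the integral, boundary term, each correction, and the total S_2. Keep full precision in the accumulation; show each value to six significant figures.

S_2 ≈ 18928.0

Integral: ∫_7^38 x^2 dx = 18176.3.
Boundary: ½(f(7) + f(38)) = ½(49.0000 + 1444.00) = 746.500.
So far: 18922.8.
k=1: B_{2}/(2)! × [f^{(1)}(38) − f^{(1)}(7)] = 1/12 × (76.0000 − 14.0000) = 5.16667.
Running total after k=1: 18928.0.
k=2: B_{4}/(4)! × [f^{(3)}(38) − f^{(3)}(7)] = −1/720 × (0.00000 − 0.00000) = 0.00000.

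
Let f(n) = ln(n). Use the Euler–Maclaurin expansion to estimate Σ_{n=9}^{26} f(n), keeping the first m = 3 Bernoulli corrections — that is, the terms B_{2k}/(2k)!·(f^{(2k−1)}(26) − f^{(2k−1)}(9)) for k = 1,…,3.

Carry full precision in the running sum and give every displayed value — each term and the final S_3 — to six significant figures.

S_3 ≈ 50.6571

∫_9^26 ln(x) dx evaluates to 47.9355.
½[f(9) + f(26)] = ½[2.19722 + 3.25810] = 2.72766.
Running total after boundary: 50.6631.
Correction k=1: B_{2}/2! · (f^{(1)}(26) − f^{(1)}(9)) = 1/12 · (0.0384615 − 0.111111) = -0.00605413.
Running total after k=1: 50.6571.
Correction k=2: B_{4}/4! · (f^{(3)}(26) − f^{(3)}(9)) = −1/720 · (0.000113792 − 0.00274348) = 3.65235e-06.
Running total after k=2: 50.6571.
Correction k=3: B_{6}/6! · (f^{(5)}(26) − f^{(5)}(9)) = 1/30240 · (2.01997e-06 − 0.000406442) = -1.33737e-08.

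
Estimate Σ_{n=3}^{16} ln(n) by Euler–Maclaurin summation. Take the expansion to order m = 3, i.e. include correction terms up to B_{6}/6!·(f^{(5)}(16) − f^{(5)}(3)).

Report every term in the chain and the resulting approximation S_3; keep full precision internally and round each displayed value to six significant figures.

S_3 ≈ 29.9787

Integral: ∫_3^16 ln(x) dx = 28.0656.
Boundary: ½(f(3) + f(16)) = ½(1.09861 + 2.77259) = 1.93560.
Integral + boundary = 30.0012.
Order-1 term: 1/12 · (0.0625000 − 0.333333) = -0.0225694.
After k=1: 29.9786.
Order-2 term: −1/720 · (0.000488281 − 0.0740741) = 0.000102202.
After k=2: 29.9787.
Order-3 term: 1/30240 · (2.28882e-05 − 0.0987654) = -3.26530e-06.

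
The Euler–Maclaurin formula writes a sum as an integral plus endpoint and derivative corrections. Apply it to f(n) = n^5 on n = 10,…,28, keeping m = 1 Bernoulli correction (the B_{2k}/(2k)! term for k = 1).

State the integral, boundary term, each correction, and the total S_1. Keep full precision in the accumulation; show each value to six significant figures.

S_1 ≈ 8.90555e+07

∫_10^28 x^5 dx evaluates to 8.01484e+07.
Endpoint term: (f(10) + f(28))/2 = (100000 + 1.72104e+07)/2 = 8.65518e+06.
So far: 8.88036e+07.
Order-1 term: 1/12 · (3.07328e+06 − 50000.0) = 251940.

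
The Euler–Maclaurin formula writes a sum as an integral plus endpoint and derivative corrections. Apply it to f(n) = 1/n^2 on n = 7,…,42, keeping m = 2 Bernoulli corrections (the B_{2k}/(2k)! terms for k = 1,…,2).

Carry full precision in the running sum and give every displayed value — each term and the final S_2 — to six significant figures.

Integral: ∫_7^42 1/x^2 dx = 0.119048.
½[f(7) + f(42)] = ½[0.0204082 + 0.000566893] = 0.0104875.
So far: 0.129535.
k=1: B_{2}/(2)! × [f^{(1)}(42) − f^{(1)}(7)] = 1/12 × (-2.69949e-05 − (-0.00583090)) = 0.000483659.
Running total after k=1: 0.130019.
k=2: B_{4}/(4)! × [f^{(3)}(42) − f^{(3)}(7)] = −1/720 × (-1.83639e-07 − (-0.00142798)) = -1.98305e-06.

S_2 ≈ 0.130017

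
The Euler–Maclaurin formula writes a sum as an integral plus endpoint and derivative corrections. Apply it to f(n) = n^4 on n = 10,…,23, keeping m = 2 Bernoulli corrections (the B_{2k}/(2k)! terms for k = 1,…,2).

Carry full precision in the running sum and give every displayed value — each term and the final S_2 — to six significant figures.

S_2 ≈ 1.41591e+06

Integral: ∫_10^23 x^4 dx = 1.26727e+06.
Endpoint term: (f(10) + f(23))/2 = (10000.0 + 279841)/2 = 144920.
Integral + boundary = 1.41219e+06.
k=1: B_{2}/(2)! × [f^{(1)}(23) − f^{(1)}(10)] = 1/12 × (48668.0 − 4000.00) = 3722.33.
Running total after k=1: 1.41591e+06.
k=2: B_{4}/(4)! × [f^{(3)}(23) − f^{(3)}(10)] = −1/720 × (552.000 − 240.000) = -0.433333.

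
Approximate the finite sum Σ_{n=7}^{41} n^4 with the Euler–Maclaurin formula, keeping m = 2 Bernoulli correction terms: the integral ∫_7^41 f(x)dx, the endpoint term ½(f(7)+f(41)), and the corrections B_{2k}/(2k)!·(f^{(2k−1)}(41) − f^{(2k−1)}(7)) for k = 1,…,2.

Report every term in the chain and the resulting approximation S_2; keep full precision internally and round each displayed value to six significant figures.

∫_7^41 x^4 dx evaluates to 2.31679e+07.
Endpoint term: (f(7) + f(41))/2 = (2401.00 + 2.82576e+06)/2 = 1.41408e+06.
Integral + boundary = 2.45820e+07.
Correction k=1: B_{2}/2! · (f^{(1)}(41) − f^{(1)}(7)) = 1/12 · (275684 − 1372.00) = 22859.3.
Running total after k=1: 2.46048e+07.
Correction k=2: B_{4}/4! · (f^{(3)}(41) − f^{(3)}(7)) = −1/720 · (984.000 − 168.000) = -1.13333.

S_2 ≈ 2.46048e+07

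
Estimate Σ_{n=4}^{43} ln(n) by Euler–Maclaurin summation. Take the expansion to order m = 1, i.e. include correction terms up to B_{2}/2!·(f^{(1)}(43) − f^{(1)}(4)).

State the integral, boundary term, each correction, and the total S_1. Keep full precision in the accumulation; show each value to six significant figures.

S_1 ≈ 119.741

Integral: ∫_4^43 ln(x) dx = 117.186.
Endpoint term: (f(4) + f(43))/2 = (1.38629 + 3.76120)/2 = 2.57375.
So far: 119.760.
k=1: B_{2}/(2)! × [f^{(1)}(43) − f^{(1)}(4)] = 1/12 × (0.0232558 − 0.250000) = -0.0188953.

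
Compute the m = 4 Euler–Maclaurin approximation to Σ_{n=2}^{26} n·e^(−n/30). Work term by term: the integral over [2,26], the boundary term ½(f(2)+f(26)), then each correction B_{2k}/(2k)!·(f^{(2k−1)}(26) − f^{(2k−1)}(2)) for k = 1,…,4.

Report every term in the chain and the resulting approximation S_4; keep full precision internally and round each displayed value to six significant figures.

Integral: ∫_2^26 x·e^(−x/30) dx = 191.898.
Endpoint term: (f(2) + f(26))/2 = (1.87101 + 10.9291)/2 = 6.40006.
So far: 198.298.
k=1: B_{2}/(2)! × [f^{(1)}(26) − f^{(1)}(2)] = 1/12 × (0.0560467 − 0.873140) = -0.0680911.
After k=1: 198.230.
k=2: B_{4}/(4)! × [f^{(3)}(26) − f^{(3)}(2)] = −1/720 × (0.000996386 − 0.00304906) = 2.85094e-06.
After k=2: 198.230.
k=3: B_{6}/(6)! × [f^{(5)}(26) − f^{(5)}(2)] = 1/30240 × (2.14500e-06 − 5.69774e-06) = -1.17485e-10.
After k=3: 198.230.
k=4: B_{8}/(8)! × [f^{(7)}(26) − f^{(7)}(2)] = −1/1209600 × (3.53656e-09 − 8.89737e-09) = 4.43189e-15.

S_4 ≈ 198.230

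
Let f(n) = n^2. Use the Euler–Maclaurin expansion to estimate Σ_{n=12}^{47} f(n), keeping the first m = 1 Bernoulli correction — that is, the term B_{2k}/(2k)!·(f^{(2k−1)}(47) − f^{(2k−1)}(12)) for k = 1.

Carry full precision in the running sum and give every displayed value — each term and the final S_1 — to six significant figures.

S_1 ≈ 35214.0

The integral term ∫_12^47 x^2 dx = 34031.7.
Endpoint term: (f(12) + f(47))/2 = (144.000 + 2209.00)/2 = 1176.50.
Running total after boundary: 35208.2.
k=1: B_{2}/(2)! × [f^{(1)}(47) − f^{(1)}(12)] = 1/12 × (94.0000 − 24.0000) = 5.83333.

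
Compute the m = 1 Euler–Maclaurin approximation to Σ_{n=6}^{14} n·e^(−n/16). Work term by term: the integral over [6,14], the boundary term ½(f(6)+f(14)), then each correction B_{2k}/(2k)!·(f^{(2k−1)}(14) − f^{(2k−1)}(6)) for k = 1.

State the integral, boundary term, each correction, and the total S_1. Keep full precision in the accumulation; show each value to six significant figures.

S_1 ≈ 46.7805

The integral term ∫_6^14 x·e^(−x/16) dx = 41.8321.
Endpoint term: (f(6) + f(14))/2 = (4.12374 + 5.83607)/2 = 4.97990.
Integral + boundary = 46.8120.
Order-1 term: 1/12 · (0.0521078 − 0.429556) = -0.0314540.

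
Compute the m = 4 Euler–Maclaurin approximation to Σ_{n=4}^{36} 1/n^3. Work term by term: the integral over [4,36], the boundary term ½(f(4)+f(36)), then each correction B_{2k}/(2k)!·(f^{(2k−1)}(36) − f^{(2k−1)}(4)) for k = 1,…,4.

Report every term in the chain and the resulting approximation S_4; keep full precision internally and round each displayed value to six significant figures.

S_4 ≈ 0.0396446

The integral term ∫_4^36 1/x^3 dx = 0.0308642.
½[f(4) + f(36)] = ½[0.0156250 + 2.14335e-05] = 0.00782322.
Integral + boundary = 0.0386874.
k=1: B_{2}/(2)! × [f^{(1)}(36) − f^{(1)}(4)] = 1/12 × (-1.78612e-06 − (-0.0117188)) = 0.000976414.
After k=1: 0.0396638.
k=2: B_{4}/(4)! × [f^{(3)}(36) − f^{(3)}(4)] = −1/720 × (-2.75636e-08 − (-0.0146484)) = -2.03450e-05.
After k=2: 0.0396435.
k=3: B_{6}/(6)! × [f^{(5)}(36) − f^{(5)}(4)] = 1/30240 × (-8.93265e-10 − (-0.0384521)) = 1.27157e-06.
After k=3: 0.0396448.
k=4: B_{8}/(8)! × [f^{(7)}(36) − f^{(7)}(4)] = −1/1209600 × (-4.96259e-11 − (-0.173035)) = -1.43051e-07.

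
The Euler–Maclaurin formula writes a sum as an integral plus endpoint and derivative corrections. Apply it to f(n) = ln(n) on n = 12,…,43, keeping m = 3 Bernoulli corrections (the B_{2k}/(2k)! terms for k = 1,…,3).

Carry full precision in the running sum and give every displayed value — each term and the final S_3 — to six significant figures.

∫_12^43 ln(x) dx evaluates to 100.913.
Endpoint term: (f(12) + f(43))/2 = (2.48491 + 3.76120)/2 = 3.12305.
So far: 104.036.
Correction k=1: B_{2}/2! · (f^{(1)}(43) − f^{(1)}(12)) = 1/12 · (0.0232558 − 0.0833333) = -0.00500646.
Running total after k=1: 104.031.
Correction k=2: B_{4}/4! · (f^{(3)}(43) − f^{(3)}(12)) = −1/720 · (2.51550e-05 − 0.00115741) = 1.57257e-06.
Running total after k=2: 104.031.
Correction k=3: B_{6}/6! · (f^{(5)}(43) − f^{(5)}(12)) = 1/30240 · (1.63256e-07 − 9.64506e-05) = -3.18411e-09.

S_3 ≈ 104.031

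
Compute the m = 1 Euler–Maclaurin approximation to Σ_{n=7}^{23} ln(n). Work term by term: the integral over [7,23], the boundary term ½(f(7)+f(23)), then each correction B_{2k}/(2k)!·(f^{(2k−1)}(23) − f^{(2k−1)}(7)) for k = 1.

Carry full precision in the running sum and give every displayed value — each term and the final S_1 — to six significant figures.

∫_7^23 ln(x) dx evaluates to 42.4950.
Endpoint term: (f(7) + f(23))/2 = (1.94591 + 3.13549)/2 = 2.54070.
So far: 45.0357.
Correction k=1: B_{2}/2! · (f^{(1)}(23) − f^{(1)}(7)) = 1/12 · (0.0434783 − 0.142857) = -0.00828157.

S_1 ≈ 45.0274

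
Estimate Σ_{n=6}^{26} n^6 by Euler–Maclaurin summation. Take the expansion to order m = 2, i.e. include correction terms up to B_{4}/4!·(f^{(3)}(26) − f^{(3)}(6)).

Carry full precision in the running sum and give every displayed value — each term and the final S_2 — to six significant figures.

The integral term ∫_6^26 x^6 dx = 1.14736e+09.
Endpoint term: (f(6) + f(26))/2 = (46656.0 + 3.08916e+08)/2 = 1.54481e+08.
Integral + boundary = 1.30184e+09.
Order-1 term: 1/12 · (7.12883e+07 − 46656.0) = 5.93680e+06.
Running total after k=1: 1.30778e+09.
Order-2 term: −1/720 · (2.10912e+06 − 25920.0) = -2893.33.

S_2 ≈ 1.30778e+09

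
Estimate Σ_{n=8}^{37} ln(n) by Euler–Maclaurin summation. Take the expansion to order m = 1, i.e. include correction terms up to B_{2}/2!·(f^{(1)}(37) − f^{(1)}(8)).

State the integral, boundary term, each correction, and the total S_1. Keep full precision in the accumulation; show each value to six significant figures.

S_1 ≈ 90.8054

The integral term ∫_8^37 ln(x) dx = 87.9684.
½[f(8) + f(37)] = ½[2.07944 + 3.61092] = 2.84518.
Integral + boundary = 90.8136.
Correction k=1: B_{2}/2! · (f^{(1)}(37) − f^{(1)}(8)) = 1/12 · (0.0270270 − 0.125000) = -0.00816441.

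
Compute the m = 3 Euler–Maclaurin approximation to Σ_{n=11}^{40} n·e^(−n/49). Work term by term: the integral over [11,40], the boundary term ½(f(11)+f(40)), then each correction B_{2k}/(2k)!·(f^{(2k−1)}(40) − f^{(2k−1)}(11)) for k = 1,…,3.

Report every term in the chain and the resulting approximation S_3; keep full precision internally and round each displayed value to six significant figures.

S_3 ≈ 434.235

∫_11^40 x·e^(−x/49) dx evaluates to 421.045.
Endpoint term: (f(11) + f(40))/2 = (8.78816 + 17.6821)/2 = 13.2351.
So far: 434.280.
Correction k=1: B_{2}/2! · (f^{(1)}(40) − f^{(1)}(11)) = 1/12 · (0.0811933 − 0.619574) = -0.0448650.
After k=1: 434.235.
Correction k=2: B_{4}/4! · (f^{(3)}(40) − f^{(3)}(11)) = −1/720 · (0.000402040 − 0.000923541) = 7.24306e-07.
After k=2: 434.235.
Correction k=3: B_{6}/6! · (f^{(5)}(40) − f^{(5)}(11)) = 1/30240 · (3.20810e-07 − 6.61821e-07) = -1.12768e-11.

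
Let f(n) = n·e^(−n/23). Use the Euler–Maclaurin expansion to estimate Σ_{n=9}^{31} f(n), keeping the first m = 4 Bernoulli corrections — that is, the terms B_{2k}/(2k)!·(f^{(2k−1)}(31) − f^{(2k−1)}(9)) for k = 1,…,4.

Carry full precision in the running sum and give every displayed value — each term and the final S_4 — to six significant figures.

∫_9^31 x·e^(−x/23) dx evaluates to 174.987.
Endpoint term: (f(9) + f(31))/2 = (6.08557 + 8.05394)/2 = 7.06975.
Running total after boundary: 182.057.
k=1: B_{2}/(2)! × [f^{(1)}(31) − f^{(1)}(9)] = 1/12 × (-0.0903668 − 0.411584) = -0.0418293.
After k=1: 182.015.
k=2: B_{4}/(4)! × [f^{(3)}(31) − f^{(3)}(9)] = −1/720 × (0.000811422 − 0.00333447) = 3.50423e-06.
After k=2: 182.015.
k=3: B_{6}/(6)! × [f^{(5)}(31) − f^{(5)}(9)] = 1/30240 × (3.39068e-06 − 1.11359e-05) = -2.56125e-10.
After k=3: 182.015.
k=4: B_{8}/(8)! × [f^{(7)}(31) − f^{(7)}(9)] = −1/1209600 × (9.91962e-09 − 3.01861e-08) = 1.67547e-14.

S_4 ≈ 182.015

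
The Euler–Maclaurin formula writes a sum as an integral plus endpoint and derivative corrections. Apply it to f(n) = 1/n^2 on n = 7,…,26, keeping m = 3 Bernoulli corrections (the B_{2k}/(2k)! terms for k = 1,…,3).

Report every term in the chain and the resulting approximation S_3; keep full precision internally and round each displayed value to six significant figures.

S_3 ≈ 0.115814

∫_7^26 1/x^2 dx evaluates to 0.104396.
Endpoint term: (f(7) + f(26))/2 = (0.0204082 + 0.00147929)/2 = 0.0109437.
So far: 0.115339.
Order-1 term: 1/12 · (-0.000113792 − (-0.00583090)) = 0.000476426.
Partial sum through k=1: 0.115816.
Order-2 term: −1/720 · (-2.01997e-06 − (-0.00142798)) = -1.98050e-06.
Partial sum through k=2: 0.115814.
Order-3 term: 1/30240 · (-8.96436e-08 − (-0.000874271)) = 2.89081e-08.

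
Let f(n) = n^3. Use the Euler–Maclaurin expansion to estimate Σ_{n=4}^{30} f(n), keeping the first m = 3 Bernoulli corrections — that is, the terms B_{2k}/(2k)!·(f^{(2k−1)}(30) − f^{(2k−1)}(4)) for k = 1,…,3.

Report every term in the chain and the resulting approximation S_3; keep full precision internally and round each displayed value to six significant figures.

Integral: ∫_4^30 x^3 dx = 202436.
½[f(4) + f(30)] = ½[64.0000 + 27000.0] = 13532.0.
Running total after boundary: 215968.
Order-1 term: 1/12 · (2700.00 − 48.0000) = 221.000.
Running total after k=1: 216189.
Order-2 term: −1/720 · (6.00000 − 6.00000) = 0.00000.
Running total after k=2: 216189.
Order-3 term: 1/30240 · (0.00000 − 0.00000) = 0.00000.

S_3 ≈ 216189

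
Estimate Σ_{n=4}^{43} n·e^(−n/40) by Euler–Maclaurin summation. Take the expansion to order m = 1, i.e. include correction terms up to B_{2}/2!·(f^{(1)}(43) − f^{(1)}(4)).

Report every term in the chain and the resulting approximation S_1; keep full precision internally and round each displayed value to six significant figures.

S_1 ≈ 468.483

Integral: ∫_4^43 x·e^(−x/40) dx = 459.405.
Boundary: ½(f(4) + f(43)) = ½(3.61935 + 14.6758) = 9.14758.
So far: 468.553.
Correction k=1: B_{2}/2! · (f^{(1)}(43) − f^{(1)}(4)) = 1/12 · (-0.0255973 − 0.814354) = -0.0699959.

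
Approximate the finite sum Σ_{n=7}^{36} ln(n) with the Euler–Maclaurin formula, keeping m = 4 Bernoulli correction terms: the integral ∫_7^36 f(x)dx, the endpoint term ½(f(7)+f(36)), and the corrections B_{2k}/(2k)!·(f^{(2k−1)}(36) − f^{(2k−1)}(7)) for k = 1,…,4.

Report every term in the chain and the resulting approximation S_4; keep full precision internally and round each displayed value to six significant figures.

S_4 ≈ 89.1404

The integral term ∫_7^36 ln(x) dx = 86.3853.
½[f(7) + f(36)] = ½[1.94591 + 3.58352] = 2.76471.
Running total after boundary: 89.1500.
Order-1 term: 1/12 · (0.0277778 − 0.142857) = -0.00958995.
Running total after k=1: 89.1404.
Order-2 term: −1/720 · (4.28669e-05 − 0.00583090) = 8.03894e-06.
Running total after k=2: 89.1404.
Order-3 term: 1/30240 · (3.96916e-07 − 0.00142798) = -4.72083e-08.
Running total after k=3: 89.1404.
Order-4 term: −1/1209600 · (9.18787e-09 − 0.000874271) = 7.22770e-10.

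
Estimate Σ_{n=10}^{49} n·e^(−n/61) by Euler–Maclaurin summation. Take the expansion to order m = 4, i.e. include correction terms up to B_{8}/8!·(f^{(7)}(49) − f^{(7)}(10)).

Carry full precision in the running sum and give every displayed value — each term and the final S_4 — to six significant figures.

∫_10^49 x·e^(−x/61) dx evaluates to 671.014.
½[f(10) + f(49)] = ½[8.48798 + 21.9451] = 15.2165.
So far: 686.231.
k=1: B_{2}/(2)! × [f^{(1)}(49) − f^{(1)}(10)] = 1/12 × (0.0881032 − 0.709651) = -0.0517956.
Partial sum through k=1: 686.179.
k=2: B_{4}/(4)! × [f^{(3)}(49) − f^{(3)}(10)] = −1/720 × (0.000264397 − 0.000646935) = 5.31304e-07.
Partial sum through k=2: 686.179.
k=3: B_{6}/(6)! × [f^{(5)}(49) − f^{(5)}(10)] = 1/30240 × (1.35747e-07 − 2.96467e-07) = -5.31482e-12.
Partial sum through k=3: 686.179.
k=4: B_{8}/(8)! × [f^{(7)}(49) − f^{(7)}(10)] = −1/1209600 × (5.38671e-11 − 1.12624e-10) = 4.85756e-17.

S_4 ≈ 686.179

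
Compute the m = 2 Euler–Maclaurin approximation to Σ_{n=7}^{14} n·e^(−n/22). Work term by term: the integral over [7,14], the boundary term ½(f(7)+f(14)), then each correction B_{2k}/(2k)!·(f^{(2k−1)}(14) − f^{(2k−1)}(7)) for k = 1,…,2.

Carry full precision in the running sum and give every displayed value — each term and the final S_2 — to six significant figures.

∫_7^14 x·e^(−x/22) dx evaluates to 44.9892.
Endpoint term: (f(7) + f(14))/2 = (5.09229 + 7.40899)/2 = 6.25064.
Running total after boundary: 51.2399.
Order-1 term: 1/12 · (0.192441 − 0.496003) = -0.0252968.
Running total after k=1: 51.2146.
Order-2 term: −1/720 · (0.00258444 − 0.00403088) = 2.00894e-06.

S_2 ≈ 51.2146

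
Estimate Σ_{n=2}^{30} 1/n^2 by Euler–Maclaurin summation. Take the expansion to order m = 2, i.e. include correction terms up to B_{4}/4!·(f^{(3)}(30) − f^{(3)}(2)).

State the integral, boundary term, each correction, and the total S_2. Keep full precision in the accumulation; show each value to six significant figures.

∫_2^30 1/x^2 dx evaluates to 0.466667.
Endpoint term: (f(2) + f(30))/2 = (0.250000 + 0.00111111)/2 = 0.125556.
Integral + boundary = 0.592222.
Correction k=1: B_{2}/2! · (f^{(1)}(30) − f^{(1)}(2)) = 1/12 · (-7.40741e-05 − (-0.250000)) = 0.0208272.
Running total after k=1: 0.613049.
Correction k=2: B_{4}/4! · (f^{(3)}(30) − f^{(3)}(2)) = −1/720 · (-9.87654e-07 − (-0.750000)) = -0.00104167.

S_2 ≈ 0.612008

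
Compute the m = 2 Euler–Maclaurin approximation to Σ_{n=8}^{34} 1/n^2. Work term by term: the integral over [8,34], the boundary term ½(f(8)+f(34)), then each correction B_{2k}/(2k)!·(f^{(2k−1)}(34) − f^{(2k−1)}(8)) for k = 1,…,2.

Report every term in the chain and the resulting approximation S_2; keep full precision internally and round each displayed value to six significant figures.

The integral term ∫_8^34 1/x^2 dx = 0.0955882.
Endpoint term: (f(8) + f(34))/2 = (0.0156250 + 0.000865052)/2 = 0.00824503.
Integral + boundary = 0.103833.
k=1: B_{2}/(2)! × [f^{(1)}(34) − f^{(1)}(8)] = 1/12 × (-5.08854e-05 − (-0.00390625)) = 0.000321280.
Partial sum through k=1: 0.104155.
k=2: B_{4}/(4)! × [f^{(3)}(34) − f^{(3)}(8)] = −1/720 × (-5.28222e-07 − (-0.000732422)) = -1.01652e-06.

S_2 ≈ 0.104154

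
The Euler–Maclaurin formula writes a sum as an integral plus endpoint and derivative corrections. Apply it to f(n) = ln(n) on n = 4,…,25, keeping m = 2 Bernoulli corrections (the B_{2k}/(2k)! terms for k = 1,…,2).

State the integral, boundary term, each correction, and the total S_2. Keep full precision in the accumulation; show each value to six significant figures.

S_2 ≈ 56.2118

The integral term ∫_4^25 ln(x) dx = 53.9267.
½[f(4) + f(25)] = ½[1.38629 + 3.21888] = 2.30259.
Running total after boundary: 56.2293.
Order-1 term: 1/12 · (0.0400000 − 0.250000) = -0.0175000.
Running total after k=1: 56.2118.
Order-2 term: −1/720 · (0.000128000 − 0.0312500) = 4.32250e-05.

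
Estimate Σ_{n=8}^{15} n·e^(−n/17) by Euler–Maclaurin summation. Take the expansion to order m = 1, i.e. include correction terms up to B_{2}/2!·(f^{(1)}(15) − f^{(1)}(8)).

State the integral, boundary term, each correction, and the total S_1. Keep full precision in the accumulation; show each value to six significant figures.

S_1 ≈ 45.9368

Integral: ∫_8^15 x·e^(−x/17) dx = 40.3582.
Boundary: ½(f(8) + f(15)) = ½(4.99708 + 6.20712) = 5.60210.
Integral + boundary = 45.9603.
Correction k=1: B_{2}/2! · (f^{(1)}(15) − f^{(1)}(8)) = 1/12 · (0.0486833 − 0.330689) = -0.0235005.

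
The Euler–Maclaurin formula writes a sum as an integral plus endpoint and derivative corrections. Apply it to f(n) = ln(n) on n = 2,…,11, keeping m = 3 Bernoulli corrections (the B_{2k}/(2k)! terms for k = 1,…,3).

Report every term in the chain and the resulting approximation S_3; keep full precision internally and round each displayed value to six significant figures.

S_3 ≈ 17.5023

Integral: ∫_2^11 ln(x) dx = 15.9906.
Boundary: ½(f(2) + f(11)) = ½(0.693147 + 2.39790) = 1.54552.
Integral + boundary = 17.5361.
Order-1 term: 1/12 · (0.0909091 − 0.500000) = -0.0340909.
After k=1: 17.5020.
Order-2 term: −1/720 · (0.00150263 − 0.250000) = 0.000345135.
After k=2: 17.5023.
Order-3 term: 1/30240 · (0.000149021 − 0.750000) = -2.47967e-05.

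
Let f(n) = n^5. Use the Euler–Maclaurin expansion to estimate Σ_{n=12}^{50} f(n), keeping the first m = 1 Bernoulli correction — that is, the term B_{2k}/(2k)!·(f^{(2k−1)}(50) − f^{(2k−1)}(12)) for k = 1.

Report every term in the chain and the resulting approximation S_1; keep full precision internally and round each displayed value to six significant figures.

Integral: ∫_12^50 x^5 dx = 2.60367e+09.
Boundary: ½(f(12) + f(50)) = ½(248832 + 3.12500e+08) = 1.56374e+08.
Running total after boundary: 2.76004e+09.
Order-1 term: 1/12 · (3.12500e+07 − 103680) = 2.59553e+06.

S_1 ≈ 2.76264e+09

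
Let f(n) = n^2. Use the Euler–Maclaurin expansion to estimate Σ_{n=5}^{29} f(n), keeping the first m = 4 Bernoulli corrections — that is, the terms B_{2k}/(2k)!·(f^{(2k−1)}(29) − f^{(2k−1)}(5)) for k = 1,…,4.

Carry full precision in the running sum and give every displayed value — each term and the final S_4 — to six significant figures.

Integral: ∫_5^29 x^2 dx = 8088.00.
Boundary: ½(f(5) + f(29)) = ½(25.0000 + 841.000) = 433.000.
Running total after boundary: 8521.00.
k=1: B_{2}/(2)! × [f^{(1)}(29) − f^{(1)}(5)] = 1/12 × (58.0000 − 10.0000) = 4.00000.
Partial sum through k=1: 8525.00.
k=2: B_{4}/(4)! × [f^{(3)}(29) − f^{(3)}(5)] = −1/720 × (0.00000 − 0.00000) = 0.00000.
Partial sum through k=2: 8525.00.
k=3: B_{6}/(6)! × [f^{(5)}(29) − f^{(5)}(5)] = 1/30240 × (0.00000 − 0.00000) = 0.00000.
Partial sum through k=3: 8525.00.
k=4: B_{8}/(8)! × [f^{(7)}(29) − f^{(7)}(5)] = −1/1209600 × (0.00000 − 0.00000) = 0.00000.

S_4 ≈ 8525.00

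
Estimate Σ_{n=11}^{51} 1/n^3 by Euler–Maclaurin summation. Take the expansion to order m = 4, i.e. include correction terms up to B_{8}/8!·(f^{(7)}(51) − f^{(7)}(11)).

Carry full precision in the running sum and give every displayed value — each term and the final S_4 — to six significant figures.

S_4 ≈ 0.00433642

The integral term ∫_11^51 1/x^3 dx = 0.00394000.
Boundary: ½(f(11) + f(51)) = ½(0.000751315 + 7.53858e-06) = 0.000379427.
So far: 0.00431942.
Correction k=1: B_{2}/2! · (f^{(1)}(51) − f^{(1)}(11)) = 1/12 · (-4.43446e-07 − (-0.000204904)) = 1.70384e-05.
Running total after k=1: 0.00433646.
Correction k=2: B_{4}/4! · (f^{(3)}(51) − f^{(3)}(11)) = −1/720 · (-3.40981e-09 − (-3.38684e-05)) = -4.70348e-08.
Running total after k=2: 0.00433642.
Correction k=3: B_{6}/6! · (f^{(5)}(51) − f^{(5)}(11)) = 1/30240 · (-5.50604e-11 − (-1.17560e-05)) = 3.88754e-10.
Running total after k=3: 0.00433642.
Correction k=4: B_{8}/8! · (f^{(7)}(51) − f^{(7)}(11)) = −1/1209600 · (-1.52416e-12 − (-6.99530e-06)) = -5.78315e-12.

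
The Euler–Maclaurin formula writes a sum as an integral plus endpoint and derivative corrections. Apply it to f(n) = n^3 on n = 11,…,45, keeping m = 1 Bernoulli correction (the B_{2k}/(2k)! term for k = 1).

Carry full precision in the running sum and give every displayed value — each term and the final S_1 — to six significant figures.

S_1 ≈ 1.06820e+06

Integral: ∫_11^45 x^3 dx = 1.02150e+06.
Boundary: ½(f(11) + f(45)) = ½(1331.00 + 91125.0) = 46228.0.
Running total after boundary: 1.06772e+06.
k=1: B_{2}/(2)! × [f^{(1)}(45) − f^{(1)}(11)] = 1/12 × (6075.00 − 363.000) = 476.000.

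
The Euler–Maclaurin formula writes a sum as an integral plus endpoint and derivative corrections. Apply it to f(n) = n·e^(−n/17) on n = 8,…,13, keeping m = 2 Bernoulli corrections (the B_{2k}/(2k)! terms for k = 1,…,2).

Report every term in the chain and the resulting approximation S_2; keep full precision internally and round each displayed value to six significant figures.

S_2 ≈ 33.5853

∫_8^13 x·e^(−x/17) dx evaluates to 28.0796.
½[f(8) + f(13)] = ½[4.99708 + 6.05112] = 5.52410.
So far: 33.6037.
Order-1 term: 1/12 · (0.109523 − 0.330689) = -0.0184305.
Partial sum through k=1: 33.5853.
Order-2 term: −1/720 · (0.00360022 − 0.00546698) = 2.59273e-06.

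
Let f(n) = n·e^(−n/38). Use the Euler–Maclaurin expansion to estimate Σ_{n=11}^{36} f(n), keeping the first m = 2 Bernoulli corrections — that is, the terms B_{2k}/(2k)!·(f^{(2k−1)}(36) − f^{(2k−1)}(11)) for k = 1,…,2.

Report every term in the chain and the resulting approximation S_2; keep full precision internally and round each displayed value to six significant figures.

S_2 ≈ 314.674

∫_11^36 x·e^(−x/38) dx evaluates to 303.619.
Boundary: ½(f(11) + f(36)) = ½(8.23523 + 13.9594) = 11.0973.
So far: 314.716.
k=1: B_{2}/(2)! × [f^{(1)}(36) − f^{(1)}(11)] = 1/12 × (0.0204084 − 0.531941) = -0.0426277.
Running total after k=1: 314.674.
k=2: B_{4}/(4)! × [f^{(3)}(36) − f^{(3)}(11)] = −1/720 × (0.000551197 − 0.00140530) = 1.18626e-06.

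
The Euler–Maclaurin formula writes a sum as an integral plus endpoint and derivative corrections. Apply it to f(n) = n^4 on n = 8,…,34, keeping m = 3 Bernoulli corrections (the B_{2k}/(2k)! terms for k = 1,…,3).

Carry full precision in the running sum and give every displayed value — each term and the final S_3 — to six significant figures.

S_3 ≈ 9.76368e+06

Integral: ∫_8^34 x^4 dx = 9.08053e+06.
Boundary: ½(f(8) + f(34)) = ½(4096.00 + 1.33634e+06) = 670216.
Running total after boundary: 9.75075e+06.
k=1: B_{2}/(2)! × [f^{(1)}(34) − f^{(1)}(8)] = 1/12 × (157216 − 2048.00) = 12930.7.
Partial sum through k=1: 9.76368e+06.
k=2: B_{4}/(4)! × [f^{(3)}(34) − f^{(3)}(8)] = −1/720 × (816.000 − 192.000) = -0.866667.
Partial sum through k=2: 9.76368e+06.
k=3: B_{6}/(6)! × [f^{(5)}(34) − f^{(5)}(8)] = 1/30240 × (0.00000 − 0.00000) = 0.00000.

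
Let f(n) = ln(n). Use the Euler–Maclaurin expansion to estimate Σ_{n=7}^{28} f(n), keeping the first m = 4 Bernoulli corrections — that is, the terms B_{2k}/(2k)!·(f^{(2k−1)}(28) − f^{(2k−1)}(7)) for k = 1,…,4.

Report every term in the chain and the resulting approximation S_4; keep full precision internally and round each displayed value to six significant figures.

The integral term ∫_7^28 ln(x) dx = 58.6804.
½[f(7) + f(28)] = ½[1.94591 + 3.33220] = 2.63906.
So far: 61.3194.
Correction k=1: B_{2}/2! · (f^{(1)}(28) − f^{(1)}(7)) = 1/12 · (0.0357143 − 0.142857) = -0.00892857.
Running total after k=1: 61.3105.
Correction k=2: B_{4}/4! · (f^{(3)}(28) − f^{(3)}(7)) = −1/720 · (9.11079e-05 − 0.00583090) = 7.97194e-06.
Running total after k=2: 61.3105.
Correction k=3: B_{6}/6! · (f^{(5)}(28) − f^{(5)}(7)) = 1/30240 · (1.39451e-06 − 0.00142798) = -4.71753e-08.
Running total after k=3: 61.3105.
Correction k=4: B_{8}/8! · (f^{(7)}(28) − f^{(7)}(7)) = −1/1209600 · (5.33613e-08 − 0.000874271) = 7.22733e-10.

S_4 ≈ 61.3105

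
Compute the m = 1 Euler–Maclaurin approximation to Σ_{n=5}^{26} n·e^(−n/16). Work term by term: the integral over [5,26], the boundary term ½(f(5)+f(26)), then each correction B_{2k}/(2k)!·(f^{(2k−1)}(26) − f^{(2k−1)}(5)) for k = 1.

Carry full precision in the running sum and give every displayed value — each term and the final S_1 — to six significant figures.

Integral: ∫_5^26 x·e^(−x/16) dx = 113.498.
Endpoint term: (f(5) + f(26))/2 = (3.65808 + 5.11970)/2 = 4.38889.
Running total after boundary: 117.887.
k=1: B_{2}/(2)! × [f^{(1)}(26) − f^{(1)}(5)] = 1/12 × (-0.123070 − 0.502986) = -0.0521713.

S_1 ≈ 117.835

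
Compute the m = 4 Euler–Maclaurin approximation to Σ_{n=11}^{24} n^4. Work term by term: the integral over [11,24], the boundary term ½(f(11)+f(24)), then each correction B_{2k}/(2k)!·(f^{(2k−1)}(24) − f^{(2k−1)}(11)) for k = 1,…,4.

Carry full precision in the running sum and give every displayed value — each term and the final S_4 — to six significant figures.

S_4 ≈ 1.73769e+06

∫_11^24 x^4 dx evaluates to 1.56031e+06.
½[f(11) + f(24)] = ½[14641.0 + 331776] = 173208.
Running total after boundary: 1.73352e+06.
Correction k=1: B_{2}/2! · (f^{(1)}(24) − f^{(1)}(11)) = 1/12 · (55296.0 − 5324.00) = 4164.33.
Running total after k=1: 1.73769e+06.
Correction k=2: B_{4}/4! · (f^{(3)}(24) − f^{(3)}(11)) = −1/720 · (576.000 − 264.000) = -0.433333.
Running total after k=2: 1.73769e+06.
Correction k=3: B_{6}/6! · (f^{(5)}(24) − f^{(5)}(11)) = 1/30240 · (0.00000 − 0.00000) = 0.00000.
Running total after k=3: 1.73769e+06.
Correction k=4: B_{8}/8! · (f^{(7)}(24) − f^{(7)}(11)) = −1/1209600 · (0.00000 − 0.00000) = 0.00000.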